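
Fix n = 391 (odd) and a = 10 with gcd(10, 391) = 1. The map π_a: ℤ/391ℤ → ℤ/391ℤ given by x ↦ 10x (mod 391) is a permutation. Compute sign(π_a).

Trace 258: π^k(258) = [258, 234, 385, 331, 182, 256, 214] for k=0..6.
Cycle lengths of π_10 on ℤ/391ℤ: [176, 176, 22, 16, 1]; 5 cycles in total.
With 5 cycles on 391 points, sign = (−1)^{391−5} = +1.
Via Zolotarev, sign(π_{10}) = (10|391) = +1.

+1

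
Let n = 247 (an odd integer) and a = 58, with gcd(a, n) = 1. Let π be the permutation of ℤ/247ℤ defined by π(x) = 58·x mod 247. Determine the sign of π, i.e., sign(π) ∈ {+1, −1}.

-1

Trace 153: π^k(153) = [153, 229, 191, 210, 77, 20, 172] for k=0..6.
Cycle type of π: 12×19 + 1×19; total 38 cycles.
With 38 cycles on 247 points, sign = (−1)^{247−38} = -1.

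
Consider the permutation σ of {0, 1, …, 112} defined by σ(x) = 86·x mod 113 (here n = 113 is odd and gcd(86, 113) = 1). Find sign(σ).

Start at x=10: 10 → 69 → 58 → 16 → 20 → 25 → 3 → … (one orbit).
2 cycles of lengths [112, 1].
With 2 cycles on 113 points, sign = (−1)^{113−2} = -1.
Check: (86/113) = -1 by Zolotarev.

-1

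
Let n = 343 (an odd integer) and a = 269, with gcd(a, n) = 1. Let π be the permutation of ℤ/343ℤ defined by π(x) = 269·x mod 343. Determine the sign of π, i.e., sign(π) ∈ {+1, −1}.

-1

Start at x=117: 117 → 260 → 311 → 310 → 41 → 53 → 194 → … (one orbit).
Cycle type of π: 294 + 42 + 6 + 1; total 4 cycles.
343 − 4 = 339 transpositions; sign(π) = (−1)^339 = -1.
Check: (269/343) = -1 by Zolotarev.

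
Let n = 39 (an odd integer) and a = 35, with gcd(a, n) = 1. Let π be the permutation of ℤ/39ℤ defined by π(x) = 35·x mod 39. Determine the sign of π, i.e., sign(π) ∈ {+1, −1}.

-1

Orbit of 14 under x↦35x: [14, 22, 29, 1, 35, 16]… (length divides ord_39(35)).
Cycle lengths of π_35 on ℤ/39ℤ: [6, 6, 6, 6, 3, 3, 3, 3, 2, 1]; 10 cycles in total.
10 cycles on 39: each ℓ→(−1)^(ℓ−1), product (−1)^29 = -1.
The Jacobi symbol (35|39) = -1 (Zolotarev) agrees.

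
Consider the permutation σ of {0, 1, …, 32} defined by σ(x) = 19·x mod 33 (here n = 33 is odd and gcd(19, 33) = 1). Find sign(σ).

Start at x=10: 10 → 25 → 13 → 16 → 7 → 1 → 19 → … (one orbit).
π_19 has 6 disjoint cycles with lengths [10, 10, 10, 1, 1, 1] on {0,…,32}.
Σ(ℓ_i−1) = 33−6 = 27; sign = (−1)^27 = -1.
Zolotarev: (19|33) = -1, matching the cycle-count sign.

-1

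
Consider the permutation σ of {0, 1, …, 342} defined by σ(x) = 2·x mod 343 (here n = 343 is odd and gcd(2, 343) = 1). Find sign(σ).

Start at x=205: 205 → 67 → 134 → 268 → 193 → 43 → 86 → … (one orbit).
The orbit structure of x ↦ 2x mod 343: 7 orbits of sizes [147, 147, 21, 21, 3, 3, 1].
With 7 cycles on 343 points, sign = (−1)^{343−7} = +1.

+1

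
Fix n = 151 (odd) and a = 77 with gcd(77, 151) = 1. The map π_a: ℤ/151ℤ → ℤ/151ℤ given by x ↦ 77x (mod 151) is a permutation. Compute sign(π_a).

Start at x=143: 143 → 139 → 133 → 124 → 35 → 128 → 41 → … (one orbit).
2 cycles of lengths [150, 1].
2 cycles on 151: each ℓ→(−1)^(ℓ−1), product (−1)^149 = -1.
(77|151)_J = -1 (Zolotarev's lemma cross-check).

-1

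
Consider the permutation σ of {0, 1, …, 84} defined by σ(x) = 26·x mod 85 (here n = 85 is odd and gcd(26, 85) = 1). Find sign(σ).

Start at x=66: 66 → 16 → 76 → 21 → 36 → 1 → 26 → … (one orbit).
π_26 has 15 disjoint cycles with lengths [8, 8, 8, 8, 8, 8, 8, 8, 8, 8, 1, 1, 1, 1, 1] on {0,…,84}.
15 cycles on 85: each ℓ→(−1)^(ℓ−1), product (−1)^70 = +1.
Via Zolotarev, sign(π_{26}) = (26|85) = +1.

+1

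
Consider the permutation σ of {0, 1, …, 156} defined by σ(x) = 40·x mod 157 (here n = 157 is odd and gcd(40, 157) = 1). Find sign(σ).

+1

Start at x=46: 46 → 113 → 124 → 93 → 109 → 121 → 130 → … (one orbit).
Cycle lengths of π_40 on ℤ/157ℤ: [39, 39, 39, 39, 1]; 5 cycles in total.
5 cycles on 157: each ℓ→(−1)^(ℓ−1), product (−1)^152 = +1.
Zolotarev: (40|157) = +1, matching the cycle-count sign.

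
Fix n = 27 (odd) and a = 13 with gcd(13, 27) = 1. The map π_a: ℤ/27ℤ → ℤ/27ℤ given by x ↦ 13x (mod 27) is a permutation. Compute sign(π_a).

Orbit of 7 under x↦13x: [7, 10, 22, 16, 19, 4, 25]… (length divides ord_27(13)).
Cycle type of π: 9×2 + 3×2 + 1×3; total 7 cycles.
7 cycles on 27: each ℓ→(−1)^(ℓ−1), product (−1)^20 = +1.
Via Zolotarev, sign(π_{13}) = (13|27) = +1.

+1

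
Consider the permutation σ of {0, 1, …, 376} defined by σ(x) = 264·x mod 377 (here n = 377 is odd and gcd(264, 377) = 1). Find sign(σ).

Orbit of 220 under x↦264x: [220, 22, 153, 53, 43, 42, 155]… (length divides ord_377(264)).
The orbit structure of x ↦ 264x mod 377: 8 orbits of sizes [84, 84, 84, 84, 28, 6, 6, 1].
8 cycles on 377: each ℓ→(−1)^(ℓ−1), product (−1)^369 = -1.

-1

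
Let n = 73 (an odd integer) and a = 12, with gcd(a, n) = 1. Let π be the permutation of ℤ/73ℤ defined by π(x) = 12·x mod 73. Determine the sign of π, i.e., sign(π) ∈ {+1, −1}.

Orbit of 16 under x↦12x: [16, 46, 41, 54, 64, 38, 18]… (length divides ord_73(12)).
Cycle type of π: 36×2 + 1; total 3 cycles.
n − c = 73 − 3 = 70; sign = (−1)^70 = +1.
The Jacobi symbol (12|73) = +1 (Zolotarev) agrees.

+1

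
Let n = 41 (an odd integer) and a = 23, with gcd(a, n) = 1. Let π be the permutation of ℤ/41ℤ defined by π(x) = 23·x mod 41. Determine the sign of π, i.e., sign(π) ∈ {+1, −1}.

Trace 40: π^k(40) = [40, 18, 4, 10, 25, 1, 23] for k=0..6.
5 cycles of lengths [10, 10, 10, 10, 1].
n − c = 41 − 5 = 36; sign = (−1)^36 = +1.
(23|41)_J = +1 (Zolotarev's lemma cross-check).

+1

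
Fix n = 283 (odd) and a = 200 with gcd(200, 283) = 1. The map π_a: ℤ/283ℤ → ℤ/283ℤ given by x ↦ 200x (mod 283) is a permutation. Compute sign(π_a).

-1

Start at x=142: 142 → 100 → 190 → 78 → 35 → 208 → 282 → … (one orbit).
Decompose π into cycles: lengths [282, 1] (2 cycles, including the fixed point 0).
sign(π) = (−1)^{n − #cycles} = (−1)^{283−2} = (−1)^281 = -1.
Via Zolotarev, sign(π_{200}) = (200|283) = -1.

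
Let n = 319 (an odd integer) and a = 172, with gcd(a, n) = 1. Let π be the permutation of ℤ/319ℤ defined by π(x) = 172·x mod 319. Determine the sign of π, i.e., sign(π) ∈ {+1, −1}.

Orbit of 82 under x↦172x: [82, 68, 212, 98, 268, 160, 86]… (length divides ord_319(172)).
The orbit structure of x ↦ 172x mod 319: 5 orbits of sizes [140, 140, 28, 10, 1].
With 5 cycles on 319 points, sign = (−1)^{319−5} = +1.
Check: (172/319) = +1 by Zolotarev.

+1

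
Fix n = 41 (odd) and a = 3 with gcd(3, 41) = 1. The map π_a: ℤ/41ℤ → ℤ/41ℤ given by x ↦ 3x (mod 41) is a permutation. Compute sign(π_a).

Orbit of 38 under x↦3x: [38, 32, 14, 1, 3, 9, 27]… (length divides ord_41(3)).
The orbit structure of x ↦ 3x mod 41: 6 orbits of sizes [8, 8, 8, 8, 8, 1].
6 cycles on 41: each ℓ→(−1)^(ℓ−1), product (−1)^35 = -1.
Check: (3/41) = -1 by Zolotarev.

-1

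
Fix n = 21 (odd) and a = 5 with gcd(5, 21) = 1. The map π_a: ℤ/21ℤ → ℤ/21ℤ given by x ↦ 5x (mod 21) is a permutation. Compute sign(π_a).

Trace 4: π^k(4) = [4, 20, 16, 17, 1, 5] for k=0..5.
5 cycles of lengths [6, 6, 6, 2, 1].
With 5 cycles on 21 points, sign = (−1)^{21−5} = +1.
Check: (5/21) = +1 by Zolotarev.

+1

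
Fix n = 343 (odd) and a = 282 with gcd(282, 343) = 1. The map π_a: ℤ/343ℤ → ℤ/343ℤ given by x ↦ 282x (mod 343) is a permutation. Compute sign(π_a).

Trace 219: π^k(219) = [219, 18, 274, 93, 158, 309, 16] for k=0..6.
The orbit structure of x ↦ 282x mod 343: 7 orbits of sizes [147, 147, 21, 21, 3, 3, 1].
7 cycles on 343: each ℓ→(−1)^(ℓ−1), product (−1)^336 = +1.
(282|343)_J = +1 (Zolotarev's lemma cross-check).

+1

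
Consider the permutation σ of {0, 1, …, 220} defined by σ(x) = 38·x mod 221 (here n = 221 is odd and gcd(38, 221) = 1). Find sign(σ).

Start at x=118: 118 → 64 → 1 → 38 → 118 (one orbit).
The orbit structure of x ↦ 38x mod 221: 59 orbits of sizes [4, 4, 4, 4, 4, 4, 4, 4, 4, 4, 4, 4, 4, 4, 4, 4, 4, 4, 4, 4, 4, 4, 4, 4, 4, 4, 4, 4, 4, 4, 4, 4, 4, 4, 4, 4, 4, 4, 4, 4, 4, 4, 4, 4, 4, 4, 4, 4, 4, 4, 4, 4, 2, 2, 2, 2, 2, 2, 1].
Σ(ℓ_i−1) = 221−59 = 162; sign = (−1)^162 = +1.

+1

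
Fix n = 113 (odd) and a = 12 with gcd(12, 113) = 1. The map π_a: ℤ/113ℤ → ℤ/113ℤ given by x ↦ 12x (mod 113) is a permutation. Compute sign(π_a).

Orbit of 71 under x↦12x: [71, 61, 54, 83, 92, 87, 27]… (length divides ord_113(12)).
The orbit structure of x ↦ 12x mod 113: 2 orbits of sizes [112, 1].
With 2 cycles on 113 points, sign = (−1)^{113−2} = -1.
(12|113)_J = -1 (Zolotarev's lemma cross-check).

-1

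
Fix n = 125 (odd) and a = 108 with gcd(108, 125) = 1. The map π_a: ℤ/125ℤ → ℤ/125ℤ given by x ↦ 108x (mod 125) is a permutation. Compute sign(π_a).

-1

Start at x=123: 123 → 34 → 47 → 76 → 83 → 89 → 112 → … (one orbit).
Decompose π into cycles: lengths [100, 20, 4, 1] (4 cycles, including the fixed point 0).
n − c = 125 − 4 = 121; sign = (−1)^121 = -1.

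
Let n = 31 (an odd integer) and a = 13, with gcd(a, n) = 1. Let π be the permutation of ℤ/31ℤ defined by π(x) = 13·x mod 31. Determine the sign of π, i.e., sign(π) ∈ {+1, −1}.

Orbit of 22 under x↦13x: [22, 7, 29, 5, 3, 8, 11]… (length divides ord_31(13)).
The orbit structure of x ↦ 13x mod 31: 2 orbits of sizes [30, 1].
31 − 2 = 29 transpositions; sign(π) = (−1)^29 = -1.
The Jacobi symbol (13|31) = -1 (Zolotarev) agrees.

-1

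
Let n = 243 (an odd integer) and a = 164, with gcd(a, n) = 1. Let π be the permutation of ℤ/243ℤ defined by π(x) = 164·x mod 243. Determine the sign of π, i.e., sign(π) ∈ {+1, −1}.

Start at x=98: 98 → 34 → 230 → 55 → 29 → 139 → 197 → … (one orbit).
Cycle type of π: 162 + 54 + 18 + 6 + 2 + 1; total 6 cycles.
With 6 cycles on 243 points, sign = (−1)^{243−6} = -1.

-1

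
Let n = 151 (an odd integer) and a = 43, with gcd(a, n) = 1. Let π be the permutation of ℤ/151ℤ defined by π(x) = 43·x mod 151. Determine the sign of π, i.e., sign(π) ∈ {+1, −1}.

+1

Trace 37: π^k(37) = [37, 81, 10, 128, 68, 55, 100] for k=0..6.
Cycle lengths of π_43 on ℤ/151ℤ: [75, 75, 1]; 3 cycles in total.
Σ(ℓ_i−1) = 151−3 = 148; sign = (−1)^148 = +1.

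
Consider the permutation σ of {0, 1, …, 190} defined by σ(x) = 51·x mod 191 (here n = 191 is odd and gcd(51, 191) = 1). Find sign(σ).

+1

Start at x=149: 149 → 150 → 10 → 128 → 34 → 15 → 1 → … (one orbit).
Decompose π into cycles: lengths [95, 95, 1] (3 cycles, including the fixed point 0).
With 3 cycles on 191 points, sign = (−1)^{191−3} = +1.
Check: (51/191) = +1 by Zolotarev.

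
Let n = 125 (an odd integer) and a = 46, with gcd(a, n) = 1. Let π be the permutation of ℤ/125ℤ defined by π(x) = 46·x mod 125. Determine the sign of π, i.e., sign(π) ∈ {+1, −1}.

+1

Start at x=1: 1 → 46 → 116 → 86 → 81 → 101 → 21 → … (one orbit).
Decompose π into cycles: lengths [25, 25, 25, 25, 5, 5, 5, 5, 1, 1, 1, 1, 1] (13 cycles, including the fixed point 0).
sign(π) = (−1)^{n − #cycles} = (−1)^{125−13} = (−1)^112 = +1.
The Jacobi symbol (46|125) = +1 (Zolotarev) agrees.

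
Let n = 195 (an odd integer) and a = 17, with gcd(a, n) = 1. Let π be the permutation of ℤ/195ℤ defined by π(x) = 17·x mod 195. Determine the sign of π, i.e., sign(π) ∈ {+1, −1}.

+1

Trace 62: π^k(62) = [62, 79, 173, 16, 77, 139, 23] for k=0..6.
Cycle lengths of π_17 on ℤ/195ℤ: [12, 12, 12, 12, 12, 12, 12, 12, 12, 12, 12, 12, 6, 6, 6, 6, 6, 6, 4, 4, 4, 2, 1]; 23 cycles in total.
sign(π) = (−1)^{n − #cycles} = (−1)^{195−23} = (−1)^172 = +1.
Check: (17/195) = +1 by Zolotarev.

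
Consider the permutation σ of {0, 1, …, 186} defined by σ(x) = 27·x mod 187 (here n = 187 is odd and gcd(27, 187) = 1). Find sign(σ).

-1

Orbit of 53 under x↦27x: [53, 122, 115, 113, 59, 97, 1]… (length divides ord_187(27)).
Cycle type of π: 80×2 + 16 + 5×2 + 1; total 6 cycles.
187 − 6 = 181 transpositions; sign(π) = (−1)^181 = -1.
The Jacobi symbol (27|187) = -1 (Zolotarev) agrees.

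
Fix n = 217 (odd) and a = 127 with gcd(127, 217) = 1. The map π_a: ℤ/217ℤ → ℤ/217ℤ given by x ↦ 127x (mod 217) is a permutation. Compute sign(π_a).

-1

Orbit of 50 under x↦127x: [50, 57, 78, 141, 113, 29, 211]… (length divides ord_217(127)).
Decompose π into cycles: lengths [30, 30, 30, 30, 30, 30, 30, 1, 1, 1, 1, 1, 1, 1] (14 cycles, including the fixed point 0).
sign(π) = (−1)^{n − #cycles} = (−1)^{217−14} = (−1)^203 = -1.
(127|217)_J = -1 (Zolotarev's lemma cross-check).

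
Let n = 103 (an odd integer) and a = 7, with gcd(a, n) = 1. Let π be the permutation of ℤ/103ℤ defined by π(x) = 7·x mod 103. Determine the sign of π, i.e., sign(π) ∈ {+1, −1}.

Start at x=33: 33 → 25 → 72 → 92 → 26 → 79 → 38 → … (one orbit).
π_7 has 3 disjoint cycles with lengths [51, 51, 1] on {0,…,102}.
sign(π) = (−1)^{n − #cycles} = (−1)^{103−3} = (−1)^100 = +1.

+1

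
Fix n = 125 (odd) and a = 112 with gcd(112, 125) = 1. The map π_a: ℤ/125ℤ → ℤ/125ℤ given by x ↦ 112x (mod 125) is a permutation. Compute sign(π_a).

-1

Start at x=52: 52 → 74 → 38 → 6 → 47 → 14 → 68 → … (one orbit).
Decompose π into cycles: lengths [100, 20, 4, 1] (4 cycles, including the fixed point 0).
With 4 cycles on 125 points, sign = (−1)^{125−4} = -1.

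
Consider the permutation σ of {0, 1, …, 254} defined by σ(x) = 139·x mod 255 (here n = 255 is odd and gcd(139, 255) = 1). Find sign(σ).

-1

Start at x=76: 76 → 109 → 106 → 199 → 121 → 244 → 1 → … (one orbit).
Cycle lengths of π_139 on ℤ/255ℤ: [16, 16, 16, 16, 16, 16, 16, 16, 16, 16, 16, 16, 16, 16, 16, 2, 2, 2, 2, 2, 2, 1, 1, 1]; 24 cycles in total.
With 24 cycles on 255 points, sign = (−1)^{255−24} = -1.
The Jacobi symbol (139|255) = -1 (Zolotarev) agrees.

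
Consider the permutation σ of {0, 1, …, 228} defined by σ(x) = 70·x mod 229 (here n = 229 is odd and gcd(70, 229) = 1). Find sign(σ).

+1

Orbit of 226 under x↦70x: [226, 19, 185, 126, 118, 16, 204]… (length divides ord_229(70)).
Cycle lengths of π_70 on ℤ/229ℤ: [114, 114, 1]; 3 cycles in total.
With 3 cycles on 229 points, sign = (−1)^{229−3} = +1.
(70|229)_J = +1 (Zolotarev's lemma cross-check).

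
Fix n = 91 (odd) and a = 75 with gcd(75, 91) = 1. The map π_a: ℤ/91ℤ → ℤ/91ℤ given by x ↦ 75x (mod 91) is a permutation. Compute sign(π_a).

-1

Trace 74: π^k(74) = [74, 90, 16, 17, 1, 75] for k=0..5.
16 cycles of lengths [6, 6, 6, 6, 6, 6, 6, 6, 6, 6, 6, 6, 6, 6, 6, 1].
n − c = 91 − 16 = 75; sign = (−1)^75 = -1.
Check: (75/91) = -1 by Zolotarev.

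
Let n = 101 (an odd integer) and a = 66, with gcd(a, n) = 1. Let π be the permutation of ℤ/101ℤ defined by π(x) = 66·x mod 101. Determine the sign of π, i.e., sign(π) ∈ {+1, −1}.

-1

Trace 61: π^k(61) = [61, 87, 86, 20, 7, 58, 91] for k=0..6.
Cycle type of π: 100 + 1; total 2 cycles.
sign(π) = (−1)^{n − #cycles} = (−1)^{101−2} = (−1)^99 = -1.
Zolotarev: (66|101) = -1, matching the cycle-count sign.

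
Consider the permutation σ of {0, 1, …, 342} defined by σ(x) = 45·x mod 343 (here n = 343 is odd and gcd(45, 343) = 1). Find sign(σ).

Start at x=40: 40 → 85 → 52 → 282 → 342 → 298 → 33 → … (one orbit).
The orbit structure of x ↦ 45x mod 343: 4 orbits of sizes [294, 42, 6, 1].
n − c = 343 − 4 = 339; sign = (−1)^339 = -1.
The Jacobi symbol (45|343) = -1 (Zolotarev) agrees.

-1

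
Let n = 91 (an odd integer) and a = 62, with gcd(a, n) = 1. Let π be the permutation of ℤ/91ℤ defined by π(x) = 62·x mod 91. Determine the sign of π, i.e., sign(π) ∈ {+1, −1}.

-1

Start at x=22: 22 → 90 → 29 → 69 → 1 → 62 → 22 (one orbit).
π_62 has 18 disjoint cycles with lengths [6, 6, 6, 6, 6, 6, 6, 6, 6, 6, 6, 6, 6, 6, 2, 2, 2, 1] on {0,…,90}.
With 18 cycles on 91 points, sign = (−1)^{91−18} = -1.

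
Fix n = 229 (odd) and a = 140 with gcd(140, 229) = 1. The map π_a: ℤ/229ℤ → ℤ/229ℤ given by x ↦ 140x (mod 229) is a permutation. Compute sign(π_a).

-1

Trace 211: π^k(211) = [211, 228, 89, 94, 107, 95, 18] for k=0..6.
Decompose π into cycles: lengths [12, 12, 12, 12, 12, 12, 12, 12, 12, 12, 12, 12, 12, 12, 12, 12, 12, 12, 12, 1] (20 cycles, including the fixed point 0).
229 − 20 = 209 transpositions; sign(π) = (−1)^209 = -1.
Via Zolotarev, sign(π_{140}) = (140|229) = -1.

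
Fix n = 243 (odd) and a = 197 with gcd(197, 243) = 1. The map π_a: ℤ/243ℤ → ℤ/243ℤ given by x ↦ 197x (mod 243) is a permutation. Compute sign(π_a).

Orbit of 37 under x↦197x: [37, 242, 46, 71, 136, 62, 64]… (length divides ord_243(197)).
Cycle type of π: 54×3 + 18×3 + 6×3 + 2×4 + 1; total 14 cycles.
sign(π) = (−1)^{n − #cycles} = (−1)^{243−14} = (−1)^229 = -1.
Via Zolotarev, sign(π_{197}) = (197|243) = -1.

-1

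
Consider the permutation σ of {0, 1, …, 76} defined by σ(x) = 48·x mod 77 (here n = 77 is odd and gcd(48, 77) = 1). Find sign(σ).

Orbit of 71 under x↦48x: [71, 20, 36, 34, 15, 27, 64]… (length divides ord_77(48)).
Decompose π into cycles: lengths [10, 10, 10, 10, 10, 10, 5, 5, 2, 2, 2, 1] (12 cycles, including the fixed point 0).
sign(π) = (−1)^{n − #cycles} = (−1)^{77−12} = (−1)^65 = -1.

-1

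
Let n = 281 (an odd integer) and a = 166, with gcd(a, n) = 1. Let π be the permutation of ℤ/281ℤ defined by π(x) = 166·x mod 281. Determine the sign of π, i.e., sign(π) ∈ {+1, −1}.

-1

Orbit of 162 under x↦166x: [162, 197, 106, 174, 222, 41, 62]… (length divides ord_281(166)).
Decompose π into cycles: lengths [280, 1] (2 cycles, including the fixed point 0).
With 2 cycles on 281 points, sign = (−1)^{281−2} = -1.
(166|281)_J = -1 (Zolotarev's lemma cross-check).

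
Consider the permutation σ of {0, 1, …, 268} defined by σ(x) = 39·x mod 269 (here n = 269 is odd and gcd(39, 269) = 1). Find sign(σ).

Orbit of 163 under x↦39x: [163, 170, 174, 61, 227, 245, 140]… (length divides ord_269(39)).
The orbit structure of x ↦ 39x mod 269: 2 orbits of sizes [268, 1].
With 2 cycles on 269 points, sign = (−1)^{269−2} = -1.
The Jacobi symbol (39|269) = -1 (Zolotarev) agrees.

-1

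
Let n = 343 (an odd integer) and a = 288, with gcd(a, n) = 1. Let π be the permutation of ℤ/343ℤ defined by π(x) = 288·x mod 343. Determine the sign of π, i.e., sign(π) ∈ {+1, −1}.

+1

Start at x=176: 176 → 267 → 64 → 253 → 148 → 92 → 85 → … (one orbit).
π_288 has 19 disjoint cycles with lengths [49, 49, 49, 49, 49, 49, 7, 7, 7, 7, 7, 7, 1, 1, 1, 1, 1, 1, 1] on {0,…,342}.
19 cycles on 343: each ℓ→(−1)^(ℓ−1), product (−1)^324 = +1.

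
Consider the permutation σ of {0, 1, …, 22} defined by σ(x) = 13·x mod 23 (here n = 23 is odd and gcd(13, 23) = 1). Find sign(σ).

Trace 3: π^k(3) = [3, 16, 1, 13, 8, 12, 18] for k=0..6.
Cycle type of π: 11×2 + 1; total 3 cycles.
sign(π) = (−1)^{n − #cycles} = (−1)^{23−3} = (−1)^20 = +1.
(13|23)_J = +1 (Zolotarev's lemma cross-check).

+1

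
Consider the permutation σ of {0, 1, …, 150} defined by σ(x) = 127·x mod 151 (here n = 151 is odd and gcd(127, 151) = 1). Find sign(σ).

+1

Orbit of 91 under x↦127x: [91, 81, 19, 148, 72, 84, 98]… (length divides ord_151(127)).
Cycle type of π: 25×6 + 1; total 7 cycles.
With 7 cycles on 151 points, sign = (−1)^{151−7} = +1.
(127|151)_J = +1 (Zolotarev's lemma cross-check).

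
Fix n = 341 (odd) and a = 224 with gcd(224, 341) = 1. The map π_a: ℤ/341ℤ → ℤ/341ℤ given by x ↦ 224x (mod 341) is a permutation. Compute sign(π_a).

+1

Start at x=14: 14 → 67 → 4 → 214 → 196 → 256 → 56 → … (one orbit).
25 cycles of lengths [15, 15, 15, 15, 15, 15, 15, 15, 15, 15, 15, 15, 15, 15, 15, 15, 15, 15, 15, 15, 15, 15, 5, 5, 1].
n − c = 341 − 25 = 316; sign = (−1)^316 = +1.
Check: (224/341) = +1 by Zolotarev.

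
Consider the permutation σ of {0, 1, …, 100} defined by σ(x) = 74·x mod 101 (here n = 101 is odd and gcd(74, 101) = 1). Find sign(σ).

-1

Start at x=95: 95 → 61 → 70 → 29 → 25 → 32 → 45 → … (one orbit).
The orbit structure of x ↦ 74x mod 101: 2 orbits of sizes [100, 1].
n − c = 101 − 2 = 99; sign = (−1)^99 = -1.
Zolotarev: (74|101) = -1, matching the cycle-count sign.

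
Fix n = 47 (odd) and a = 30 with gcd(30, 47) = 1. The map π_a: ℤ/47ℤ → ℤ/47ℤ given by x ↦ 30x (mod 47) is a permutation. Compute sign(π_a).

Trace 37: π^k(37) = [37, 29, 24, 15, 27, 11, 1] for k=0..6.
Cycle type of π: 46 + 1; total 2 cycles.
2 cycles on 47: each ℓ→(−1)^(ℓ−1), product (−1)^45 = -1.
(30|47)_J = -1 (Zolotarev's lemma cross-check).

-1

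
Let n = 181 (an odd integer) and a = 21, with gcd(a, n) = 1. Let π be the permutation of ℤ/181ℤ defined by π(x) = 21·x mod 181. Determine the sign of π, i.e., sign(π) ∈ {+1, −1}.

Trace 143: π^k(143) = [143, 107, 75, 127, 133, 78, 9] for k=0..6.
Cycle lengths of π_21 on ℤ/181ℤ: [180, 1]; 2 cycles in total.
Σ(ℓ_i−1) = 181−2 = 179; sign = (−1)^179 = -1.
(21|181)_J = -1 (Zolotarev's lemma cross-check).

-1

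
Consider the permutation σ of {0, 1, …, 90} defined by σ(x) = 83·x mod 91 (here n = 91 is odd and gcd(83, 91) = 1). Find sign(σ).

+1

Trace 83: π^k(83) = [83, 64, 34, 1] for k=0..3.
π_83 has 25 disjoint cycles with lengths [4, 4, 4, 4, 4, 4, 4, 4, 4, 4, 4, 4, 4, 4, 4, 4, 4, 4, 4, 4, 4, 2, 2, 2, 1] on {0,…,90}.
91 − 25 = 66 transpositions; sign(π) = (−1)^66 = +1.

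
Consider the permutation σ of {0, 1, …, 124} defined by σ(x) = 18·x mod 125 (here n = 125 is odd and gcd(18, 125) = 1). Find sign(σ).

Start at x=82: 82 → 101 → 68 → 99 → 32 → 76 → 118 → … (one orbit).
12 cycles of lengths [20, 20, 20, 20, 20, 4, 4, 4, 4, 4, 4, 1].
sign(π) = (−1)^{n − #cycles} = (−1)^{125−12} = (−1)^113 = -1.
(18|125)_J = -1 (Zolotarev's lemma cross-check).

-1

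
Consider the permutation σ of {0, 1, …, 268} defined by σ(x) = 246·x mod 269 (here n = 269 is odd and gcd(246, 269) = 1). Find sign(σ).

Orbit of 13 under x↦246x: [13, 239, 152, 1, 246, 260, 207]… (length divides ord_269(246)).
Cycle lengths of π_246 on ℤ/269ℤ: [134, 134, 1]; 3 cycles in total.
269 − 3 = 266 transpositions; sign(π) = (−1)^266 = +1.
(246|269)_J = +1 (Zolotarev's lemma cross-check).

+1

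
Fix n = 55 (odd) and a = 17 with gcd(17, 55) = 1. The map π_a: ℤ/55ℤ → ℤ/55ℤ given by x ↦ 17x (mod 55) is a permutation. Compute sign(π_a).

Start at x=7: 7 → 9 → 43 → 16 → 52 → 4 → 13 → … (one orbit).
π_17 has 5 disjoint cycles with lengths [20, 20, 10, 4, 1] on {0,…,54}.
sign(π) = (−1)^{n − #cycles} = (−1)^{55−5} = (−1)^50 = +1.
(17|55)_J = +1 (Zolotarev's lemma cross-check).

+1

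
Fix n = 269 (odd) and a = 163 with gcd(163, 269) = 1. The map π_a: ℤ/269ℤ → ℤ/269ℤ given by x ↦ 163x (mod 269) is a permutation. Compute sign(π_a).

Trace 119: π^k(119) = [119, 29, 154, 85, 136, 110, 176] for k=0..6.
Decompose π into cycles: lengths [268, 1] (2 cycles, including the fixed point 0).
2 cycles on 269: each ℓ→(−1)^(ℓ−1), product (−1)^267 = -1.

-1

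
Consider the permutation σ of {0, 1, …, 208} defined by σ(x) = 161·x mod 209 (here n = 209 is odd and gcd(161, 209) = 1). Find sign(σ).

Trace 149: π^k(149) = [149, 163, 118, 188, 172, 104, 24] for k=0..6.
The orbit structure of x ↦ 161x mod 209: 6 orbits of sizes [90, 90, 10, 9, 9, 1].
With 6 cycles on 209 points, sign = (−1)^{209−6} = -1.

-1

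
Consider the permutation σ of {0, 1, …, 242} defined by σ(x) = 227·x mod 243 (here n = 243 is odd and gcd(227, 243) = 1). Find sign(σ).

Orbit of 241 under x↦227x: [241, 32, 217, 173, 148, 62, 223]… (length divides ord_243(227)).
The orbit structure of x ↦ 227x mod 243: 6 orbits of sizes [162, 54, 18, 6, 2, 1].
Σ(ℓ_i−1) = 243−6 = 237; sign = (−1)^237 = -1.
Zolotarev: (227|243) = -1, matching the cycle-count sign.

-1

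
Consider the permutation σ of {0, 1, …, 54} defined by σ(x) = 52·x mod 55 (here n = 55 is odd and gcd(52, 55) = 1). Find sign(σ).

+1

Trace 31: π^k(31) = [31, 17, 4, 43, 36, 2, 49] for k=0..6.
Decompose π into cycles: lengths [20, 20, 10, 4, 1] (5 cycles, including the fixed point 0).
5 cycles on 55: each ℓ→(−1)^(ℓ−1), product (−1)^50 = +1.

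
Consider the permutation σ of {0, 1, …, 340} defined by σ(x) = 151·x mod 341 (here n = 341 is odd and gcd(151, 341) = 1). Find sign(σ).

+1

Orbit of 190 under x↦151x: [190, 46, 126, 271, 1, 151, 295]… (length divides ord_341(151)).
Cycle type of π: 10×34 + 1; total 35 cycles.
341 − 35 = 306 transpositions; sign(π) = (−1)^306 = +1.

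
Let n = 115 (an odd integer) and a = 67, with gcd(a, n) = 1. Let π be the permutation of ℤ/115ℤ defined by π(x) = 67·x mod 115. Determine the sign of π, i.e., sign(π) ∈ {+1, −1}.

Orbit of 26 under x↦67x: [26, 17, 104, 68, 71, 42, 54]… (length divides ord_115(67)).
The orbit structure of x ↦ 67x mod 115: 5 orbits of sizes [44, 44, 22, 4, 1].
sign(π) = (−1)^{n − #cycles} = (−1)^{115−5} = (−1)^110 = +1.
Check: (67/115) = +1 by Zolotarev.

+1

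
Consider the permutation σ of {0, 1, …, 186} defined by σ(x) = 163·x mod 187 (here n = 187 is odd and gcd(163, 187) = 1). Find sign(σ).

-1

Trace 122: π^k(122) = [122, 64, 147, 25, 148, 1, 163] for k=0..6.
π_163 has 6 disjoint cycles with lengths [80, 80, 16, 5, 5, 1] on {0,…,186}.
Σ(ℓ_i−1) = 187−6 = 181; sign = (−1)^181 = -1.
Via Zolotarev, sign(π_{163}) = (163|187) = -1.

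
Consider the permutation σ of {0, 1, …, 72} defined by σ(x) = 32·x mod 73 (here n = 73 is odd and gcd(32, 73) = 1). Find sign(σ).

Orbit of 2 under x↦32x: [2, 64, 4, 55, 8, 37, 16]… (length divides ord_73(32)).
Cycle lengths of π_32 on ℤ/73ℤ: [9, 9, 9, 9, 9, 9, 9, 9, 1]; 9 cycles in total.
Σ(ℓ_i−1) = 73−9 = 64; sign = (−1)^64 = +1.

+1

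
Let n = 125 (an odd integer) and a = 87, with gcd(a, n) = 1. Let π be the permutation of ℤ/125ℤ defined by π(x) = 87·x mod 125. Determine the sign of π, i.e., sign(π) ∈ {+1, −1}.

Trace 43: π^k(43) = [43, 116, 92, 4, 98, 26, 12] for k=0..6.
Cycle type of π: 100 + 20 + 4 + 1; total 4 cycles.
4 cycles on 125: each ℓ→(−1)^(ℓ−1), product (−1)^121 = -1.
The Jacobi symbol (87|125) = -1 (Zolotarev) agrees.

-1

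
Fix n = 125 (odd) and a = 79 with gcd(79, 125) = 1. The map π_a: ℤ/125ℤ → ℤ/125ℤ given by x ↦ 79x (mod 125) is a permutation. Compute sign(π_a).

Start at x=106: 106 → 124 → 46 → 9 → 86 → 44 → 101 → … (one orbit).
Cycle lengths of π_79 on ℤ/125ℤ: [50, 50, 10, 10, 2, 2, 1]; 7 cycles in total.
7 cycles on 125: each ℓ→(−1)^(ℓ−1), product (−1)^118 = +1.

+1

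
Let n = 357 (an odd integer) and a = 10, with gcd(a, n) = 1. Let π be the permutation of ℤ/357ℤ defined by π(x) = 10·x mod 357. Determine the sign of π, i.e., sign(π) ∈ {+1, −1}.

+1

Trace 331: π^k(331) = [331, 97, 256, 61, 253, 31, 310] for k=0..6.
Decompose π into cycles: lengths [48, 48, 48, 48, 48, 48, 16, 16, 16, 6, 6, 6, 1, 1, 1] (15 cycles, including the fixed point 0).
sign(π) = (−1)^{n − #cycles} = (−1)^{357−15} = (−1)^342 = +1.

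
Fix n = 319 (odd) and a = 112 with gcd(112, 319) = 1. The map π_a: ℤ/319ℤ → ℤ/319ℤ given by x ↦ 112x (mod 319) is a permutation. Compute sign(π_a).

Trace 175: π^k(175) = [175, 141, 161, 168, 314, 78, 123] for k=0..6.
The orbit structure of x ↦ 112x mod 319: 10 orbits of sizes [70, 70, 70, 70, 10, 7, 7, 7, 7, 1].
n − c = 319 − 10 = 309; sign = (−1)^309 = -1.
Via Zolotarev, sign(π_{112}) = (112|319) = -1.

-1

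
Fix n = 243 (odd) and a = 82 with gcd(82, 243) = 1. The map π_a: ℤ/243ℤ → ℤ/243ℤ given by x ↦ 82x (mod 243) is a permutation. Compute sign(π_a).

+1

Start at x=82: 82 → 163 → 1 → 82 (one orbit).
π_82 has 135 disjoint cycles with lengths [3, 3, 3, 3, 3, 3, 3, 3, 3, 3, 3, 3, 3, 3, 3, 3, 3, 3, 3, 3, 3, 3, 3, 3, 3, 3, 3, 3, 3, 3, 3, 3, 3, 3, 3, 3, 3, 3, 3, 3, 3, 3, 3, 3, 3, 3, 3, 3, 3, 3, 3, 3, 3, 3, 1, 1, 1, 1, 1, 1, 1, 1, 1, 1, 1, 1, 1, 1, 1, 1, 1, 1, 1, 1, 1, 1, 1, 1, 1, 1, 1, 1, 1, 1, 1, 1, 1, 1, 1, 1, 1, 1, 1, 1, 1, 1, 1, 1, 1, 1, 1, 1, 1, 1, 1, 1, 1, 1, 1, 1, 1, 1, 1, 1, 1, 1, 1, 1, 1, 1, 1, 1, 1, 1, 1, 1, 1, 1, 1, 1, 1, 1, 1, 1, 1] on {0,…,242}.
n − c = 243 − 135 = 108; sign = (−1)^108 = +1.
Via Zolotarev, sign(π_{82}) = (82|243) = +1.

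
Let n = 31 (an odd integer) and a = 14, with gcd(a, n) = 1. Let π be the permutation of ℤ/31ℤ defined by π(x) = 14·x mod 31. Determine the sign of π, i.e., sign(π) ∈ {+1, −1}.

Trace 28: π^k(28) = [28, 20, 1, 14, 10, 16, 7] for k=0..6.
Cycle lengths of π_14 on ℤ/31ℤ: [15, 15, 1]; 3 cycles in total.
3 cycles on 31: each ℓ→(−1)^(ℓ−1), product (−1)^28 = +1.
Check: (14/31) = +1 by Zolotarev.

+1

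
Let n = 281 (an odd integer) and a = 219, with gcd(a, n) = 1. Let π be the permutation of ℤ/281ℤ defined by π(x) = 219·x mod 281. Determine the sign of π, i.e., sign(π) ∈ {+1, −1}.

Trace 191: π^k(191) = [191, 241, 232, 228, 195, 274, 153] for k=0..6.
Cycle type of π: 20×14 + 1; total 15 cycles.
281 − 15 = 266 transpositions; sign(π) = (−1)^266 = +1.
Zolotarev: (219|281) = +1, matching the cycle-count sign.

+1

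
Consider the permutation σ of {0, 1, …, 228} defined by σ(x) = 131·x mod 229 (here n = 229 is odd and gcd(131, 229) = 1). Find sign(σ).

-1

Trace 81: π^k(81) = [81, 77, 11, 67, 75, 207, 95] for k=0..6.
2 cycles of lengths [228, 1].
n − c = 229 − 2 = 227; sign = (−1)^227 = -1.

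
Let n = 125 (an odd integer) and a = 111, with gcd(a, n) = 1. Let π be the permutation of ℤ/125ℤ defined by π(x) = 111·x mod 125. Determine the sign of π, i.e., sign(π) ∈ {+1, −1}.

Trace 81: π^k(81) = [81, 116, 1, 111, 71, 6, 41] for k=0..6.
Cycle type of π: 25×4 + 5×4 + 1×5; total 13 cycles.
13 cycles on 125: each ℓ→(−1)^(ℓ−1), product (−1)^112 = +1.

+1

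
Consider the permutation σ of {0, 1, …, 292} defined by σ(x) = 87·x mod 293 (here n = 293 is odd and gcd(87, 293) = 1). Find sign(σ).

+1

Start at x=256: 256 → 4 → 55 → 97 → 235 → 228 → 205 → … (one orbit).
The orbit structure of x ↦ 87x mod 293: 3 orbits of sizes [146, 146, 1].
Σ(ℓ_i−1) = 293−3 = 290; sign = (−1)^290 = +1.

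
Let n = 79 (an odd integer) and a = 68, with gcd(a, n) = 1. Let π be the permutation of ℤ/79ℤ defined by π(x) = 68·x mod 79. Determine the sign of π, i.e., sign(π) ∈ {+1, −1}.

Start at x=73: 73 → 66 → 64 → 7 → 2 → 57 → 5 → … (one orbit).
Cycle type of π: 78 + 1; total 2 cycles.
With 2 cycles on 79 points, sign = (−1)^{79−2} = -1.
(68|79)_J = -1 (Zolotarev's lemma cross-check).

-1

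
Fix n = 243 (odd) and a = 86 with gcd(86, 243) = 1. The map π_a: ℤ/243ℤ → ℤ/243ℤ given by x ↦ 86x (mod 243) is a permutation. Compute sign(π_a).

-1

Orbit of 29 under x↦86x: [29, 64, 158, 223, 224, 67, 173]… (length divides ord_243(86)).
Cycle lengths of π_86 on ℤ/243ℤ: [162, 54, 18, 6, 2, 1]; 6 cycles in total.
243 − 6 = 237 transpositions; sign(π) = (−1)^237 = -1.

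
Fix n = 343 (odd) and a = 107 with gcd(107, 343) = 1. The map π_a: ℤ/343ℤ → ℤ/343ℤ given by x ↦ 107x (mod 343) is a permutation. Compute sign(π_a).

+1

Trace 219: π^k(219) = [219, 109, 1, 107, 130, 190, 93] for k=0..6.
Cycle lengths of π_107 on ℤ/343ℤ: [147, 147, 21, 21, 3, 3, 1]; 7 cycles in total.
n − c = 343 − 7 = 336; sign = (−1)^336 = +1.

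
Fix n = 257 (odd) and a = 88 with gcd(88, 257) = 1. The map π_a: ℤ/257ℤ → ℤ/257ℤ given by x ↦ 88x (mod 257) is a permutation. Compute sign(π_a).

+1

Trace 60: π^k(60) = [60, 140, 241, 134, 227, 187, 8] for k=0..6.
5 cycles of lengths [64, 64, 64, 64, 1].
5 cycles on 257: each ℓ→(−1)^(ℓ−1), product (−1)^252 = +1.
The Jacobi symbol (88|257) = +1 (Zolotarev) agrees.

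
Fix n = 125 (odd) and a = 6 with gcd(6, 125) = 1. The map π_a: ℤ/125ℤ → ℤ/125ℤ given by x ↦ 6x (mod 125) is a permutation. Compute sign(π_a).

Trace 76: π^k(76) = [76, 81, 111, 41, 121, 101, 106] for k=0..6.
13 cycles of lengths [25, 25, 25, 25, 5, 5, 5, 5, 1, 1, 1, 1, 1].
With 13 cycles on 125 points, sign = (−1)^{125−13} = +1.

+1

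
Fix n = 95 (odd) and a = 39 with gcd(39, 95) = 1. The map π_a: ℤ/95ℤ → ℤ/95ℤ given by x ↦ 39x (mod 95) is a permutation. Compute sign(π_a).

+1

Orbit of 1 under x↦39x: [1, 39]… (length divides ord_95(39)).
57 cycles of lengths [2, 2, 2, 2, 2, 2, 2, 2, 2, 2, 2, 2, 2, 2, 2, 2, 2, 2, 2, 2, 2, 2, 2, 2, 2, 2, 2, 2, 2, 2, 2, 2, 2, 2, 2, 2, 2, 2, 1, 1, 1, 1, 1, 1, 1, 1, 1, 1, 1, 1, 1, 1, 1, 1, 1, 1, 1].
sign(π) = (−1)^{n − #cycles} = (−1)^{95−57} = (−1)^38 = +1.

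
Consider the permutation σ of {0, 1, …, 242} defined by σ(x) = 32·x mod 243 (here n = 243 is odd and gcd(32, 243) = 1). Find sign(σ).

-1

Start at x=109: 109 → 86 → 79 → 98 → 220 → 236 → 19 → … (one orbit).
Cycle type of π: 162 + 54 + 18 + 6 + 2 + 1; total 6 cycles.
sign(π) = (−1)^{n − #cycles} = (−1)^{243−6} = (−1)^237 = -1.
(32|243)_J = -1 (Zolotarev's lemma cross-check).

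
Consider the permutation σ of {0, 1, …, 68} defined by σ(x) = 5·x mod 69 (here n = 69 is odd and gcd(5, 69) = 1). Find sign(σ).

Start at x=5: 5 → 25 → 56 → 4 → 20 → 31 → 17 → … (one orbit).
Decompose π into cycles: lengths [22, 22, 22, 2, 1] (5 cycles, including the fixed point 0).
Σ(ℓ_i−1) = 69−5 = 64; sign = (−1)^64 = +1.

+1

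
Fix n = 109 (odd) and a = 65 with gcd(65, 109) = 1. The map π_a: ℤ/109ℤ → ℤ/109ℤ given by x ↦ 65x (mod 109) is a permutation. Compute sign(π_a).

Trace 59: π^k(59) = [59, 20, 101, 25, 99, 4, 42] for k=0..6.
Cycle type of π: 108 + 1; total 2 cycles.
sign(π) = (−1)^{n − #cycles} = (−1)^{109−2} = (−1)^107 = -1.

-1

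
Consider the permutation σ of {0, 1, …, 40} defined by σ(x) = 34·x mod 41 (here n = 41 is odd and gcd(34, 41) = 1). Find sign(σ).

Start at x=13: 13 → 32 → 22 → 10 → 12 → 39 → 14 → … (one orbit).
2 cycles of lengths [40, 1].
With 2 cycles on 41 points, sign = (−1)^{41−2} = -1.

-1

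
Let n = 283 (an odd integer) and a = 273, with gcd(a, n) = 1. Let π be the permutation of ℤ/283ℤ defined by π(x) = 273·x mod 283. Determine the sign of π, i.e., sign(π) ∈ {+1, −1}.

-1

Orbit of 112 under x↦273x: [112, 12, 163, 68, 169, 8, 203]… (length divides ord_283(273)).
Cycle type of π: 282 + 1; total 2 cycles.
n − c = 283 − 2 = 281; sign = (−1)^281 = -1.
Zolotarev: (273|283) = -1, matching the cycle-count sign.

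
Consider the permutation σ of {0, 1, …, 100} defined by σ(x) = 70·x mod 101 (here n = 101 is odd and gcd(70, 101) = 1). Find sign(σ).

Trace 33: π^k(33) = [33, 88, 100, 31, 49, 97, 23] for k=0..6.
Decompose π into cycles: lengths [50, 50, 1] (3 cycles, including the fixed point 0).
101 − 3 = 98 transpositions; sign(π) = (−1)^98 = +1.

+1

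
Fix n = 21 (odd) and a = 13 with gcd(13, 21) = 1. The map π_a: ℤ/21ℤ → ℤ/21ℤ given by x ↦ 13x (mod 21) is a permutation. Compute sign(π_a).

Trace 1: π^k(1) = [1, 13] for k=0..1.
π_13 has 12 disjoint cycles with lengths [2, 2, 2, 2, 2, 2, 2, 2, 2, 1, 1, 1] on {0,…,20}.
Σ(ℓ_i−1) = 21−12 = 9; sign = (−1)^9 = -1.
Check: (13/21) = -1 by Zolotarev.

-1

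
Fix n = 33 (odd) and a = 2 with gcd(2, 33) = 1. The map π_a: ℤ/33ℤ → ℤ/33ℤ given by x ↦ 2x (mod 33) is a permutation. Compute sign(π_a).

Orbit of 2 under x↦2x: [2, 4, 8, 16, 32, 31, 29]… (length divides ord_33(2)).
Decompose π into cycles: lengths [10, 10, 10, 2, 1] (5 cycles, including the fixed point 0).
33 − 5 = 28 transpositions; sign(π) = (−1)^28 = +1.

+1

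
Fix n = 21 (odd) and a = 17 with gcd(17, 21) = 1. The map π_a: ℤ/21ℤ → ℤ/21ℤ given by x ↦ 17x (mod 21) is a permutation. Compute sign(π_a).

Orbit of 17 under x↦17x: [17, 16, 20, 4, 5, 1]… (length divides ord_21(17)).
Decompose π into cycles: lengths [6, 6, 6, 2, 1] (5 cycles, including the fixed point 0).
sign(π) = (−1)^{n − #cycles} = (−1)^{21−5} = (−1)^16 = +1.
The Jacobi symbol (17|21) = +1 (Zolotarev) agrees.

+1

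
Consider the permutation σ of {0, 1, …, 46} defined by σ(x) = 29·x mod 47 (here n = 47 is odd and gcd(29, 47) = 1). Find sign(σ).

Trace 29: π^k(29) = [29, 42, 43, 25, 20, 16, 41] for k=0..6.
π_29 has 2 disjoint cycles with lengths [46, 1] on {0,…,46}.
With 2 cycles on 47 points, sign = (−1)^{47−2} = -1.
Via Zolotarev, sign(π_{29}) = (29|47) = -1.

-1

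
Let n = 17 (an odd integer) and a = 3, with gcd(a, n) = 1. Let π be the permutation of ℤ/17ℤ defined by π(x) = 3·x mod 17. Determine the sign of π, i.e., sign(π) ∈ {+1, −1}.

-1

Trace 11: π^k(11) = [11, 16, 14, 8, 7, 4, 12] for k=0..6.
Cycle lengths of π_3 on ℤ/17ℤ: [16, 1]; 2 cycles in total.
Σ(ℓ_i−1) = 17−2 = 15; sign = (−1)^15 = -1.
Check: (3/17) = -1 by Zolotarev.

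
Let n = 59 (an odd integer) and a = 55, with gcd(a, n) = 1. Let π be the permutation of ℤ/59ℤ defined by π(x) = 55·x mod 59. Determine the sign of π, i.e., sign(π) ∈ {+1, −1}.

Start at x=20: 20 → 38 → 25 → 18 → 46 → 52 → 28 → … (one orbit).
Decompose π into cycles: lengths [58, 1] (2 cycles, including the fixed point 0).
With 2 cycles on 59 points, sign = (−1)^{59−2} = -1.
The Jacobi symbol (55|59) = -1 (Zolotarev) agrees.

-1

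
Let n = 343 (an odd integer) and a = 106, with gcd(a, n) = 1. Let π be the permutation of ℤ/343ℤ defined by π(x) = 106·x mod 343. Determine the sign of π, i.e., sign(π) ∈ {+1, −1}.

Orbit of 218 under x↦106x: [218, 127, 85, 92, 148, 253, 64]… (length divides ord_343(106)).
π_106 has 19 disjoint cycles with lengths [49, 49, 49, 49, 49, 49, 7, 7, 7, 7, 7, 7, 1, 1, 1, 1, 1, 1, 1] on {0,…,342}.
19 cycles on 343: each ℓ→(−1)^(ℓ−1), product (−1)^324 = +1.

+1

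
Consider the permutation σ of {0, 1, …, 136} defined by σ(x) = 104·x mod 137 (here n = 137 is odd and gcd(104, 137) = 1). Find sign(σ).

-1

Trace 99: π^k(99) = [99, 21, 129, 127, 56, 70, 19] for k=0..6.
Decompose π into cycles: lengths [136, 1] (2 cycles, including the fixed point 0).
sign(π) = (−1)^{n − #cycles} = (−1)^{137−2} = (−1)^135 = -1.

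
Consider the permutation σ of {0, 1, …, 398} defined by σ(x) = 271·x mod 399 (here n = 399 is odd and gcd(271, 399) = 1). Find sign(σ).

Trace 346: π^k(346) = [346, 1, 271, 25, 391, 226, 199] for k=0..6.
Cycle type of π: 18×18 + 9×6 + 6×3 + 1×3; total 30 cycles.
n − c = 399 − 30 = 369; sign = (−1)^369 = -1.
The Jacobi symbol (271|399) = -1 (Zolotarev) agrees.

-1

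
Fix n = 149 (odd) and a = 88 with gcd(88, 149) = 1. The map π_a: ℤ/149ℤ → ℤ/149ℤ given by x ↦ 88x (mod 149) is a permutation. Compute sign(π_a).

Trace 25: π^k(25) = [25, 114, 49, 140, 102, 36, 39] for k=0..6.
5 cycles of lengths [37, 37, 37, 37, 1].
sign(π) = (−1)^{n − #cycles} = (−1)^{149−5} = (−1)^144 = +1.
Zolotarev: (88|149) = +1, matching the cycle-count sign.

+1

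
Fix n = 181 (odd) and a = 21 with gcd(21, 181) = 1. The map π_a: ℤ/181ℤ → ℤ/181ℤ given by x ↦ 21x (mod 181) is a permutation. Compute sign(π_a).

-1

Trace 135: π^k(135) = [135, 120, 167, 68, 161, 123, 49] for k=0..6.
Cycle lengths of π_21 on ℤ/181ℤ: [180, 1]; 2 cycles in total.
With 2 cycles on 181 points, sign = (−1)^{181−2} = -1.
Zolotarev: (21|181) = -1, matching the cycle-count sign.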